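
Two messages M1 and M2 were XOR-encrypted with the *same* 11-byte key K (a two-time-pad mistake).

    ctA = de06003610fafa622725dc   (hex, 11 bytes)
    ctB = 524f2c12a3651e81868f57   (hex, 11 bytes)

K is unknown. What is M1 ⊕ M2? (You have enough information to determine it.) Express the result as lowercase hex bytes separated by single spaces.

ctA ⊕ ctB = (M1 ⊕ K) ⊕ (M2 ⊕ K) = M1 ⊕ M2 — the shared key cancels under XOR.
222 ^  82 = 140
  6 ^  79 =  73
  0 ^  44 =  44
 54 ^  18 =  36
 16 ^ 163 = 179
250 ^ 101 = 159
250 ^  30 = 228
 98 ^ 129 = 227
 39 ^ 134 = 161
 37 ^ 143 = 170
220 ^  87 = 139

8c 49 2c 24 b3 9f e4 e3 a1 aa 8b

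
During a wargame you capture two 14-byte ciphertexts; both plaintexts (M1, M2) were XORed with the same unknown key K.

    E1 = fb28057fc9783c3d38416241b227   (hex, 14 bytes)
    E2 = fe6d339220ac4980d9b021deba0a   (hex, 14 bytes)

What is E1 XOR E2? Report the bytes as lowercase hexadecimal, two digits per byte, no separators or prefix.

E1 ⊕ E2 = (M1 ⊕ K) ⊕ (M2 ⊕ K) = M1 ⊕ M2 — the shared key cancels under XOR.
11111011 ⊕ 11111110 = 00000101
00101000 ⊕ 01101101 = 01000101
00000101 ⊕ 00110011 = 00110110
01111111 ⊕ 10010010 = 11101101
11001001 ⊕ 00100000 = 11101001
01111000 ⊕ 10101100 = 11010100
00111100 ⊕ 01001001 = 01110101
00111101 ⊕ 10000000 = 10111101
00111000 ⊕ 11011001 = 11100001
01000001 ⊕ 10110000 = 11110001
01100010 ⊕ 00100001 = 01000011
01000001 ⊕ 11011110 = 10011111
10110010 ⊕ 10111010 = 00001000
00100111 ⊕ 00001010 = 00101101

054536ede9d475bde1f1439f082d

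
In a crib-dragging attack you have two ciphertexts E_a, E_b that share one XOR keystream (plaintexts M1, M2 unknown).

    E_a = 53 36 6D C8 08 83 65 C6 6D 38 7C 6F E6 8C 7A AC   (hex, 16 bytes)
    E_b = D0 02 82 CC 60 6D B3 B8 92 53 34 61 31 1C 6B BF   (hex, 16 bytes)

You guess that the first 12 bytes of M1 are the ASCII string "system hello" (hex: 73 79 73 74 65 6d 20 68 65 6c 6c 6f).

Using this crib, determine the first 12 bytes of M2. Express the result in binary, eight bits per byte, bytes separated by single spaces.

First, E_a ⊕ E_b = (M1 ⊕ K) ⊕ (M2 ⊕ K) = M1 ⊕ M2, so the key drops out. Then M2 = (M1 ⊕ M2) ⊕ M1 over the first 12 bytes.
byte 0: (53 xor d0) xor 73 = 83 xor 73 = f0
byte 1: (36 xor 02) xor 79 = 34 xor 79 = 4d
byte 2: (6d xor 82) xor 73 = ef xor 73 = 9c
byte 3: (c8 xor cc) xor 74 = 04 xor 74 = 70
byte 4: (08 xor 60) xor 65 = 68 xor 65 = 0d
byte 5: (83 xor 6d) xor 6d = ee xor 6d = 83
byte 6: (65 xor b3) xor 20 = d6 xor 20 = f6
byte 7: (c6 xor b8) xor 68 = 7e xor 68 = 16
byte 8: (6d xor 92) xor 65 = ff xor 65 = 9a
byte 9: (38 xor 53) xor 6c = 6b xor 6c = 07
byte 10: (7c xor 34) xor 6c = 48 xor 6c = 24
byte 11: (6f xor 61) xor 6f = 0e xor 6f = 61

11110000 01001101 10011100 01110000 00001101 10000011 11110110 00010110 10011010 00000111 00100100 01100001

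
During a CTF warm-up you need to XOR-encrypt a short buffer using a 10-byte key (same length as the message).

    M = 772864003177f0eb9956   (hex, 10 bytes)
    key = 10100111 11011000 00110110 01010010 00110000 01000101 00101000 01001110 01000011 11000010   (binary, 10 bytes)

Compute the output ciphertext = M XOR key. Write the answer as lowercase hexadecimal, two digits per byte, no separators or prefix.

d0f052520132d8a5da94

byte 0: 77 ⊕ a7 = d0
byte 1: 28 ⊕ d8 = f0
byte 2: 64 ⊕ 36 = 52
byte 3: 00 ⊕ 52 = 52
byte 4: 31 ⊕ 30 = 01
byte 5: 77 ⊕ 45 = 32
byte 6: f0 ⊕ 28 = d8
byte 7: eb ⊕ 4e = a5
byte 8: 99 ⊕ 43 = da
byte 9: 56 ⊕ c2 = 94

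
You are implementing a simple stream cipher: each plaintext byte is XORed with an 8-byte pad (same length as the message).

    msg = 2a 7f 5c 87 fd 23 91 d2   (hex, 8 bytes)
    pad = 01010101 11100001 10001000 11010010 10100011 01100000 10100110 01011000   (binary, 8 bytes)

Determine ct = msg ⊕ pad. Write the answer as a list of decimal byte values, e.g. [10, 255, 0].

XOR is its own inverse, so applying the key byte-wise gives the result directly.
2a xor 55 = 7f
7f xor e1 = 9e
5c xor 88 = d4
87 xor d2 = 55
fd xor a3 = 5e
23 xor 60 = 43
91 xor a6 = 37
d2 xor 58 = 8a

[127, 158, 212, 85, 94, 67, 55, 138]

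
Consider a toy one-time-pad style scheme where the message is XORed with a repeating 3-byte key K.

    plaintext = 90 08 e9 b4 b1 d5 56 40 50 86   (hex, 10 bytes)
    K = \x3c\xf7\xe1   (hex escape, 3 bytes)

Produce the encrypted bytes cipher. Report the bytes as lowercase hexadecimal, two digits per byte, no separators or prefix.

acff088846346ab7b1ba

The 3-byte key repeats, so the effective keystream is 3c f7 e1 3c f7 e1 3c f7 e1 3c.
byte 0: 90 ^ 3c = ac
byte 1: 08 ^ f7 = ff
byte 2: e9 ^ e1 = 08
byte 3: b4 ^ 3c = 88
byte 4: b1 ^ f7 = 46
byte 5: d5 ^ e1 = 34
byte 6: 56 ^ 3c = 6a
byte 7: 40 ^ f7 = b7
byte 8: 50 ^ e1 = b1
byte 9: 86 ^ 3c = ba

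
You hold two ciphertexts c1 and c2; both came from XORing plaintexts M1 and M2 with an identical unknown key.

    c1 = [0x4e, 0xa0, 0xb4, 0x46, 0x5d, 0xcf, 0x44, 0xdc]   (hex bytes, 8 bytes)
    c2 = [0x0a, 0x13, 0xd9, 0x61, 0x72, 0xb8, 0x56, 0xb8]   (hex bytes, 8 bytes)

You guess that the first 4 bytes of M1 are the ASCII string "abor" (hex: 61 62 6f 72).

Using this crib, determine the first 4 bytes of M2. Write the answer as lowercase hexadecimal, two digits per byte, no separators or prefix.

First, c1 ⊕ c2 = (M1 ⊕ K) ⊕ (M2 ⊕ K) = M1 ⊕ M2, so the key drops out. Then M2 = (M1 ⊕ M2) ⊕ M1 over the first 4 bytes.
byte 0: (4e xor 0a) xor 61 = 44 xor 61 = 25
byte 1: (a0 xor 13) xor 62 = b3 xor 62 = d1
byte 2: (b4 xor d9) xor 6f = 6d xor 6f = 02
byte 3: (46 xor 61) xor 72 = 27 xor 72 = 55

25d10255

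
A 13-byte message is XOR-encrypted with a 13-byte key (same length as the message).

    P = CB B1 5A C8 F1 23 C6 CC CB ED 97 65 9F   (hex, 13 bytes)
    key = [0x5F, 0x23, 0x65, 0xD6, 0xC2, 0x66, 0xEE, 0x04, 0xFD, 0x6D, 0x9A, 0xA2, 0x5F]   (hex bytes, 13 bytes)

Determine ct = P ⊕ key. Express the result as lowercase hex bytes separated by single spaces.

94 92 3f 1e 33 45 28 c8 36 80 0d c7 c0

cb ^ 5f = 94
b1 ^ 23 = 92
5a ^ 65 = 3f
c8 ^ d6 = 1e
f1 ^ c2 = 33
23 ^ 66 = 45
c6 ^ ee = 28
cc ^ 04 = c8
cb ^ fd = 36
ed ^ 6d = 80
97 ^ 9a = 0d
65 ^ a2 = c7
9f ^ 5f = c0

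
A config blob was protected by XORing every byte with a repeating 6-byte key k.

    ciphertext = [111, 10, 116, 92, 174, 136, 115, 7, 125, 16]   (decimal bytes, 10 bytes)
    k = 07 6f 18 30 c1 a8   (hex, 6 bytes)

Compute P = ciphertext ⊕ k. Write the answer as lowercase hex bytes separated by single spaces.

68 65 6c 6c 6f 20 74 68 65 20

The 6-byte key repeats, so the effective keystream is 07 6f 18 30 c1 a8 07 6f 18 30.
byte 0: 6f ⊕ 07 = 68
byte 1: 0a ⊕ 6f = 65
byte 2: 74 ⊕ 18 = 6c
byte 3: 5c ⊕ 30 = 6c
byte 4: ae ⊕ c1 = 6f
byte 5: 88 ⊕ a8 = 20
byte 6: 73 ⊕ 07 = 74
byte 7: 07 ⊕ 6f = 68
byte 8: 7d ⊕ 18 = 65
byte 9: 10 ⊕ 30 = 20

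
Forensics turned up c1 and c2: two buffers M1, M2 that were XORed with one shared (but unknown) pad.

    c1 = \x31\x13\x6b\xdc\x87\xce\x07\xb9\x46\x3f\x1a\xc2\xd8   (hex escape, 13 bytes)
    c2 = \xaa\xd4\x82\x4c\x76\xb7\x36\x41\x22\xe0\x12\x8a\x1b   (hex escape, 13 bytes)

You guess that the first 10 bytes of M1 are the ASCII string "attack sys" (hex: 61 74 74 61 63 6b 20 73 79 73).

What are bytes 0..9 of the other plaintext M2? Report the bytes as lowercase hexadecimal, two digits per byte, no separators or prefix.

fab39df19212118b1dac

First, c1 ⊕ c2 = (M1 ⊕ K) ⊕ (M2 ⊕ K) = M1 ⊕ M2, so the key drops out. Then M2 = (M1 ⊕ M2) ⊕ M1 over the first 10 bytes.
byte 0: (31 ⊕ aa) ⊕ 61 = 9b ⊕ 61 = fa
byte 1: (13 ⊕ d4) ⊕ 74 = c7 ⊕ 74 = b3
byte 2: (6b ⊕ 82) ⊕ 74 = e9 ⊕ 74 = 9d
byte 3: (dc ⊕ 4c) ⊕ 61 = 90 ⊕ 61 = f1
byte 4: (87 ⊕ 76) ⊕ 63 = f1 ⊕ 63 = 92
byte 5: (ce ⊕ b7) ⊕ 6b = 79 ⊕ 6b = 12
byte 6: (07 ⊕ 36) ⊕ 20 = 31 ⊕ 20 = 11
byte 7: (b9 ⊕ 41) ⊕ 73 = f8 ⊕ 73 = 8b
byte 8: (46 ⊕ 22) ⊕ 79 = 64 ⊕ 79 = 1d
byte 9: (3f ⊕ e0) ⊕ 73 = df ⊕ 73 = ac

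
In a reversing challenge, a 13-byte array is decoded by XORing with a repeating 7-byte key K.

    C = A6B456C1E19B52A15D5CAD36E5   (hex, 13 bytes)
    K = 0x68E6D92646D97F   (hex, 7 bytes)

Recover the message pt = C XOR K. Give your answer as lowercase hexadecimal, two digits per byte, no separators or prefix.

ce528fe7a7422dc9bb858b703c

The 7-byte key repeats, so the effective keystream is 68 e6 d9 26 46 d9 7f 68 e6 d9 26 46 d9.
byte 0: a6 ^ 68 = ce
byte 1: b4 ^ e6 = 52
byte 2: 56 ^ d9 = 8f
byte 3: c1 ^ 26 = e7
byte 4: e1 ^ 46 = a7
byte 5: 9b ^ d9 = 42
byte 6: 52 ^ 7f = 2d
byte 7: a1 ^ 68 = c9
byte 8: 5d ^ e6 = bb
byte 9: 5c ^ d9 = 85
byte 10: ad ^ 26 = 8b
byte 11: 36 ^ 46 = 70
byte 12: e5 ^ d9 = 3c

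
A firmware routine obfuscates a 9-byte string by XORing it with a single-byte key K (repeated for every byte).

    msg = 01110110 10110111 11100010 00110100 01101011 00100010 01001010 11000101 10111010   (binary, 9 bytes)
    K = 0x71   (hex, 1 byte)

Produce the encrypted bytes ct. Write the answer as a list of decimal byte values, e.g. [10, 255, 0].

The 1-byte key repeats, so the effective keystream is 71 71 71 71 71 71 71 71 71.
byte 0: 01110110 ^ 01110001 = 00000111
byte 1: 10110111 ^ 01110001 = 11000110
byte 2: 11100010 ^ 01110001 = 10010011
byte 3: 00110100 ^ 01110001 = 01000101
byte 4: 01101011 ^ 01110001 = 00011010
byte 5: 00100010 ^ 01110001 = 01010011
byte 6: 01001010 ^ 01110001 = 00111011
byte 7: 11000101 ^ 01110001 = 10110100
byte 8: 10111010 ^ 01110001 = 11001011

[7, 198, 147, 69, 26, 83, 59, 180, 203]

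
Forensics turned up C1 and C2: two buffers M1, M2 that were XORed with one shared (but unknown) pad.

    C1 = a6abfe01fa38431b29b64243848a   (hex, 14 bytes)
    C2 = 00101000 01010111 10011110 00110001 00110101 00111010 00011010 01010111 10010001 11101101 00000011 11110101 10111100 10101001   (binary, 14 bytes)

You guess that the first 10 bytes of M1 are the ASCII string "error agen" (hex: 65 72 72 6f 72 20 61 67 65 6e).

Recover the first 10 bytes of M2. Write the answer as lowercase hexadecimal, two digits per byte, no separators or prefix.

eb8e125fbd22382bdd35

First, C1 ⊕ C2 = (M1 ⊕ K) ⊕ (M2 ⊕ K) = M1 ⊕ M2, so the key drops out. Then M2 = (M1 ⊕ M2) ⊕ M1 over the first 10 bytes.
byte 0: (a6 ^ 28) ^ 65 = 8e ^ 65 = eb
byte 1: (ab ^ 57) ^ 72 = fc ^ 72 = 8e
byte 2: (fe ^ 9e) ^ 72 = 60 ^ 72 = 12
byte 3: (01 ^ 31) ^ 6f = 30 ^ 6f = 5f
byte 4: (fa ^ 35) ^ 72 = cf ^ 72 = bd
byte 5: (38 ^ 3a) ^ 20 = 02 ^ 20 = 22
byte 6: (43 ^ 1a) ^ 61 = 59 ^ 61 = 38
byte 7: (1b ^ 57) ^ 67 = 4c ^ 67 = 2b
byte 8: (29 ^ 91) ^ 65 = b8 ^ 65 = dd
byte 9: (b6 ^ ed) ^ 6e = 5b ^ 6e = 35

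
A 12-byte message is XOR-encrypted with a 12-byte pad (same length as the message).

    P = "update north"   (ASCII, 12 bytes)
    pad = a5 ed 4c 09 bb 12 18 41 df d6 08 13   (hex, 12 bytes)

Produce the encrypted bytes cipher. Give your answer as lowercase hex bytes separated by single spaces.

XOR is its own inverse, so applying the key byte-wise gives the result directly.
117 ⊕ 165 = 208
112 ⊕ 237 = 157
100 ⊕  76 =  40
 97 ⊕   9 = 104
116 ⊕ 187 = 207
101 ⊕  18 = 119
 32 ⊕  24 =  56
110 ⊕  65 =  47
111 ⊕ 223 = 176
114 ⊕ 214 = 164
116 ⊕   8 = 124
104 ⊕  19 = 123

d0 9d 28 68 cf 77 38 2f b0 a4 7c 7b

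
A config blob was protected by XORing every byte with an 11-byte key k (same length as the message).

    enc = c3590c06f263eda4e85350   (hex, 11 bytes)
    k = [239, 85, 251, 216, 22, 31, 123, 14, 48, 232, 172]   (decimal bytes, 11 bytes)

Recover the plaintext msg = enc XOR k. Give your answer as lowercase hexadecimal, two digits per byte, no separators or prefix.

XOR is its own inverse, so applying the key byte-wise gives the result directly.
c3 XOR ef = 2c
59 XOR 55 = 0c
0c XOR fb = f7
06 XOR d8 = de
f2 XOR 16 = e4
63 XOR 1f = 7c
ed XOR 7b = 96
a4 XOR 0e = aa
e8 XOR 30 = d8
53 XOR e8 = bb
50 XOR ac = fc

2c0cf7dee47c96aad8bbfc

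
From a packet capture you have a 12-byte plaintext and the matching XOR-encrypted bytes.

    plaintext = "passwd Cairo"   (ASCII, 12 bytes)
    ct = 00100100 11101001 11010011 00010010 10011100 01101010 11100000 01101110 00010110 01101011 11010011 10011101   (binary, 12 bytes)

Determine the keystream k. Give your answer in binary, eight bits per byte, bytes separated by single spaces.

Since ct = plaintext ⊕ k, XORing both sides with plaintext gives k = plaintext ⊕ ct.
byte 0: 70 xor 24 = 54
byte 1: 61 xor e9 = 88
byte 2: 73 xor d3 = a0
byte 3: 73 xor 12 = 61
byte 4: 77 xor 9c = eb
byte 5: 64 xor 6a = 0e
byte 6: 20 xor e0 = c0
byte 7: 43 xor 6e = 2d
byte 8: 61 xor 16 = 77
byte 9: 69 xor 6b = 02
byte 10: 72 xor d3 = a1
byte 11: 6f xor 9d = f2

01010100 10001000 10100000 01100001 11101011 00001110 11000000 00101101 01110111 00000010 10100001 11110010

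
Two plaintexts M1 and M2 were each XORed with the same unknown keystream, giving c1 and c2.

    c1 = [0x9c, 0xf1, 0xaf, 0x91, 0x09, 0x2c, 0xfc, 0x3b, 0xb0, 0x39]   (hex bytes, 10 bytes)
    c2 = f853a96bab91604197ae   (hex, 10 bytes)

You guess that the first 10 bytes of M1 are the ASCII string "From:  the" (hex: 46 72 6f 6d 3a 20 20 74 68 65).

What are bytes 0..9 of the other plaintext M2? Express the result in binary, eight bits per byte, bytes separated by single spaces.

00100010 11010000 01101001 10010111 10011000 10011101 10111100 00001110 01001111 11110010

First, c1 ⊕ c2 = (M1 ⊕ K) ⊕ (M2 ⊕ K) = M1 ⊕ M2, so the key drops out. Then M2 = (M1 ⊕ M2) ⊕ M1 over the first 10 bytes.
byte 0: (9c XOR f8) XOR 46 = 64 XOR 46 = 22
byte 1: (f1 XOR 53) XOR 72 = a2 XOR 72 = d0
byte 2: (af XOR a9) XOR 6f = 06 XOR 6f = 69
byte 3: (91 XOR 6b) XOR 6d = fa XOR 6d = 97
byte 4: (09 XOR ab) XOR 3a = a2 XOR 3a = 98
byte 5: (2c XOR 91) XOR 20 = bd XOR 20 = 9d
byte 6: (fc XOR 60) XOR 20 = 9c XOR 20 = bc
byte 7: (3b XOR 41) XOR 74 = 7a XOR 74 = 0e
byte 8: (b0 XOR 97) XOR 68 = 27 XOR 68 = 4f
byte 9: (39 XOR ae) XOR 65 = 97 XOR 65 = f2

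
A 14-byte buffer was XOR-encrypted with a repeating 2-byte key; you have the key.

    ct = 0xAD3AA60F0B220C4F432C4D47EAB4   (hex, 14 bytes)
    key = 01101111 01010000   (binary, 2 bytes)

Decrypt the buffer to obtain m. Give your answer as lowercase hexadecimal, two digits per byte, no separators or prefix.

c26ac95f6472631f2c7c221785e4

The 2-byte key repeats, so the effective keystream is 6f 50 6f 50 6f 50 6f 50 6f 50 6f 50 6f 50.
byte 0: ad ^ 6f = c2
byte 1: 3a ^ 50 = 6a
byte 2: a6 ^ 6f = c9
byte 3: 0f ^ 50 = 5f
byte 4: 0b ^ 6f = 64
byte 5: 22 ^ 50 = 72
byte 6: 0c ^ 6f = 63
byte 7: 4f ^ 50 = 1f
byte 8: 43 ^ 6f = 2c
byte 9: 2c ^ 50 = 7c
byte 10: 4d ^ 6f = 22
byte 11: 47 ^ 50 = 17
byte 12: ea ^ 6f = 85
byte 13: b4 ^ 50 = e4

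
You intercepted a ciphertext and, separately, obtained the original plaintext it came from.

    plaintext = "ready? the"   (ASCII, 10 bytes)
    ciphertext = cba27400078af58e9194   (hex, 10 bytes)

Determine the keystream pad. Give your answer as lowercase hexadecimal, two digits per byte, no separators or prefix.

Since ciphertext = plaintext ⊕ pad, XORing both sides with plaintext gives pad = plaintext ⊕ ciphertext.
72 xor cb = b9
65 xor a2 = c7
61 xor 74 = 15
64 xor 00 = 64
79 xor 07 = 7e
3f xor 8a = b5
20 xor f5 = d5
74 xor 8e = fa
68 xor 91 = f9
65 xor 94 = f1

b9c715647eb5d5faf9f1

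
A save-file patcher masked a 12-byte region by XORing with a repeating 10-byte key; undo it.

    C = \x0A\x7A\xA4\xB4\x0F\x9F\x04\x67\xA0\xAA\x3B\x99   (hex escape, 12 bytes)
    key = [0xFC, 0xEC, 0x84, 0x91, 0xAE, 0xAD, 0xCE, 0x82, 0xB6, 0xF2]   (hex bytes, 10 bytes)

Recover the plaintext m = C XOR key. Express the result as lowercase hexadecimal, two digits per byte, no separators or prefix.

The 10-byte key repeats, so the effective keystream is fc ec 84 91 ae ad ce 82 b6 f2 fc ec.
byte 0: 0a XOR fc = f6
byte 1: 7a XOR ec = 96
byte 2: a4 XOR 84 = 20
byte 3: b4 XOR 91 = 25
byte 4: 0f XOR ae = a1
byte 5: 9f XOR ad = 32
byte 6: 04 XOR ce = ca
byte 7: 67 XOR 82 = e5
byte 8: a0 XOR b6 = 16
byte 9: aa XOR f2 = 58
byte 10: 3b XOR fc = c7
byte 11: 99 XOR ec = 75

f6962025a132cae51658c775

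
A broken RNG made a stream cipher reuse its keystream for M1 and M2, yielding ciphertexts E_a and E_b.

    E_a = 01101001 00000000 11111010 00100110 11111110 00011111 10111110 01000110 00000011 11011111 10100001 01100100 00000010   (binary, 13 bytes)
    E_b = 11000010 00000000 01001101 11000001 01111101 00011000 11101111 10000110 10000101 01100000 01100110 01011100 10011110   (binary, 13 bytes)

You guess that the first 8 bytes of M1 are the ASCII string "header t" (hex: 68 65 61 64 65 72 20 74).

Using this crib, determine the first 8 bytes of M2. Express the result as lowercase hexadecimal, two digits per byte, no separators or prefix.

First, E_a ⊕ E_b = (M1 ⊕ K) ⊕ (M2 ⊕ K) = M1 ⊕ M2, so the key drops out. Then M2 = (M1 ⊕ M2) ⊕ M1 over the first 8 bytes.
byte 0: (69 ⊕ c2) ⊕ 68 = ab ⊕ 68 = c3
byte 1: (00 ⊕ 00) ⊕ 65 = 00 ⊕ 65 = 65
byte 2: (fa ⊕ 4d) ⊕ 61 = b7 ⊕ 61 = d6
byte 3: (26 ⊕ c1) ⊕ 64 = e7 ⊕ 64 = 83
byte 4: (fe ⊕ 7d) ⊕ 65 = 83 ⊕ 65 = e6
byte 5: (1f ⊕ 18) ⊕ 72 = 07 ⊕ 72 = 75
byte 6: (be ⊕ ef) ⊕ 20 = 51 ⊕ 20 = 71
byte 7: (46 ⊕ 86) ⊕ 74 = c0 ⊕ 74 = b4

c365d683e67571b4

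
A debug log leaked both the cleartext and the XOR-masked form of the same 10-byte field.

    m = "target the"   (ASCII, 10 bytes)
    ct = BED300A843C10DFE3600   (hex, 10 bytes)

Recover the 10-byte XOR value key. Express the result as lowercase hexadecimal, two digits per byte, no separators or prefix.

cab272cf26b52d8a5e65

Since ct = m ⊕ key, XORing both sides with m gives key = m ⊕ ct.
01110100 ⊕ 10111110 = 11001010
01100001 ⊕ 11010011 = 10110010
01110010 ⊕ 00000000 = 01110010
01100111 ⊕ 10101000 = 11001111
01100101 ⊕ 01000011 = 00100110
01110100 ⊕ 11000001 = 10110101
00100000 ⊕ 00001101 = 00101101
01110100 ⊕ 11111110 = 10001010
01101000 ⊕ 00110110 = 01011110
01100101 ⊕ 00000000 = 01100101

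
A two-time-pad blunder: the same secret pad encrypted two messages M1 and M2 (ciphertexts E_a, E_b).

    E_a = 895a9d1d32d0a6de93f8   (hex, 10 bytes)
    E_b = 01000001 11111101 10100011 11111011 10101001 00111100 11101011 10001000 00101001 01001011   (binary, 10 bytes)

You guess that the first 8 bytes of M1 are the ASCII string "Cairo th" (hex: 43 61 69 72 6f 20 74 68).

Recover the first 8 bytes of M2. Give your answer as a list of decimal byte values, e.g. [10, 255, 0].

First, E_a ⊕ E_b = (M1 ⊕ K) ⊕ (M2 ⊕ K) = M1 ⊕ M2, so the key drops out. Then M2 = (M1 ⊕ M2) ⊕ M1 over the first 8 bytes.
byte 0: (89 xor 41) xor 43 = c8 xor 43 = 8b
byte 1: (5a xor fd) xor 61 = a7 xor 61 = c6
byte 2: (9d xor a3) xor 69 = 3e xor 69 = 57
byte 3: (1d xor fb) xor 72 = e6 xor 72 = 94
byte 4: (32 xor a9) xor 6f = 9b xor 6f = f4
byte 5: (d0 xor 3c) xor 20 = ec xor 20 = cc
byte 6: (a6 xor eb) xor 74 = 4d xor 74 = 39
byte 7: (de xor 88) xor 68 = 56 xor 68 = 3e

[139, 198, 87, 148, 244, 204, 57, 62]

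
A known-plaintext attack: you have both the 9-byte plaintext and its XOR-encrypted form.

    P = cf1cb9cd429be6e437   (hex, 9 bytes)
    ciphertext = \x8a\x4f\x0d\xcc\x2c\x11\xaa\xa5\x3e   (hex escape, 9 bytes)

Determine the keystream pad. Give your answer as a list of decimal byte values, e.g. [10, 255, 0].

Since ciphertext = P ⊕ pad, XORing both sides with P gives pad = P ⊕ ciphertext.
byte 0: cf ^ 8a = 45
byte 1: 1c ^ 4f = 53
byte 2: b9 ^ 0d = b4
byte 3: cd ^ cc = 01
byte 4: 42 ^ 2c = 6e
byte 5: 9b ^ 11 = 8a
byte 6: e6 ^ aa = 4c
byte 7: e4 ^ a5 = 41
byte 8: 37 ^ 3e = 09

[69, 83, 180, 1, 110, 138, 76, 65, 9]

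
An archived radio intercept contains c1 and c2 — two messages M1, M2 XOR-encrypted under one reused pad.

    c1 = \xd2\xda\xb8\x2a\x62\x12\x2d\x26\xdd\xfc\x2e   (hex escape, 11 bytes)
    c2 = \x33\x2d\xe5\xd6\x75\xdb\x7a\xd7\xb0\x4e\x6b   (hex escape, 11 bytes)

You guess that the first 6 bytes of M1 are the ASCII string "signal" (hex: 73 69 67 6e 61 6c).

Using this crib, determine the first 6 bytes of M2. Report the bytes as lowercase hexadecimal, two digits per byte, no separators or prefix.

929e3a9276a5

First, c1 ⊕ c2 = (M1 ⊕ K) ⊕ (M2 ⊕ K) = M1 ⊕ M2, so the key drops out. Then M2 = (M1 ⊕ M2) ⊕ M1 over the first 6 bytes.
byte 0: (d2 XOR 33) XOR 73 = e1 XOR 73 = 92
byte 1: (da XOR 2d) XOR 69 = f7 XOR 69 = 9e
byte 2: (b8 XOR e5) XOR 67 = 5d XOR 67 = 3a
byte 3: (2a XOR d6) XOR 6e = fc XOR 6e = 92
byte 4: (62 XOR 75) XOR 61 = 17 XOR 61 = 76
byte 5: (12 XOR db) XOR 6c = c9 XOR 6c = a5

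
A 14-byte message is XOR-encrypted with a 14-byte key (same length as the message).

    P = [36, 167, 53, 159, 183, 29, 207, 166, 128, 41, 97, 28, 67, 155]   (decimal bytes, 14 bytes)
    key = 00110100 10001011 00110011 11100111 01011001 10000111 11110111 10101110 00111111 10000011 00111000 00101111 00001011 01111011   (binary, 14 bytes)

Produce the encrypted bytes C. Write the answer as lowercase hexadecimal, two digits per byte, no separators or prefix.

102c0678ee9a3808bfaa593348e0

24 xor 34 = 10
a7 xor 8b = 2c
35 xor 33 = 06
9f xor e7 = 78
b7 xor 59 = ee
1d xor 87 = 9a
cf xor f7 = 38
a6 xor ae = 08
80 xor 3f = bf
29 xor 83 = aa
61 xor 38 = 59
1c xor 2f = 33
43 xor 0b = 48
9b xor 7b = e0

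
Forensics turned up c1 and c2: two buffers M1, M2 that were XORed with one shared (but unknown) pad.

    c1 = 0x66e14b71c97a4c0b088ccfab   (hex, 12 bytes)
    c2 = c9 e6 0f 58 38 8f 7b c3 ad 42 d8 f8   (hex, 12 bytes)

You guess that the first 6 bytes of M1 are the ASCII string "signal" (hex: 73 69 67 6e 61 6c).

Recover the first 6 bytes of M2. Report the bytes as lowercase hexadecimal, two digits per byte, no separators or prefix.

First, c1 ⊕ c2 = (M1 ⊕ K) ⊕ (M2 ⊕ K) = M1 ⊕ M2, so the key drops out. Then M2 = (M1 ⊕ M2) ⊕ M1 over the first 6 bytes.
byte 0: (66 ^ c9) ^ 73 = af ^ 73 = dc
byte 1: (e1 ^ e6) ^ 69 = 07 ^ 69 = 6e
byte 2: (4b ^ 0f) ^ 67 = 44 ^ 67 = 23
byte 3: (71 ^ 58) ^ 6e = 29 ^ 6e = 47
byte 4: (c9 ^ 38) ^ 61 = f1 ^ 61 = 90
byte 5: (7a ^ 8f) ^ 6c = f5 ^ 6c = 99

dc6e23479099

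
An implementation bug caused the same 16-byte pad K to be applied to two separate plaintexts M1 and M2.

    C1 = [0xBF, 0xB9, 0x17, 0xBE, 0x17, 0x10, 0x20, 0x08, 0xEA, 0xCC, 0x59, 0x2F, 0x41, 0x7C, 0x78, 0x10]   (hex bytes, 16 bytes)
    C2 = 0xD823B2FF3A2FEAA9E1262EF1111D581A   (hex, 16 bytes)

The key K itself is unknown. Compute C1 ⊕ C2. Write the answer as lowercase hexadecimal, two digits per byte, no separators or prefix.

679aa5412d3fcaa10bea77de5061200a

C1 ⊕ C2 = (M1 ⊕ K) ⊕ (M2 ⊕ K) = M1 ⊕ M2 — the shared key cancels under XOR.
bf ⊕ d8 = 67
b9 ⊕ 23 = 9a
17 ⊕ b2 = a5
be ⊕ ff = 41
17 ⊕ 3a = 2d
10 ⊕ 2f = 3f
20 ⊕ ea = ca
08 ⊕ a9 = a1
ea ⊕ e1 = 0b
cc ⊕ 26 = ea
59 ⊕ 2e = 77
2f ⊕ f1 = de
41 ⊕ 11 = 50
7c ⊕ 1d = 61
78 ⊕ 58 = 20
10 ⊕ 1a = 0a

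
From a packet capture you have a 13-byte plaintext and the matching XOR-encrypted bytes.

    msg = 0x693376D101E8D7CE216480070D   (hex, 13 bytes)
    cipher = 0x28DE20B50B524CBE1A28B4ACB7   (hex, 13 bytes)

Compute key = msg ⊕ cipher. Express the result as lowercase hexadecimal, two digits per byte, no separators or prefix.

41ed56640aba9b703b4c34abba

Since cipher = msg ⊕ key, XORing both sides with msg gives key = msg ⊕ cipher.
byte 0: 105 ^  40 =  65
byte 1:  51 ^ 222 = 237
byte 2: 118 ^  32 =  86
byte 3: 209 ^ 181 = 100
byte 4:   1 ^  11 =  10
byte 5: 232 ^  82 = 186
byte 6: 215 ^  76 = 155
byte 7: 206 ^ 190 = 112
byte 8:  33 ^  26 =  59
byte 9: 100 ^  40 =  76
byte 10: 128 ^ 180 =  52
byte 11:   7 ^ 172 = 171
byte 12:  13 ^ 183 = 186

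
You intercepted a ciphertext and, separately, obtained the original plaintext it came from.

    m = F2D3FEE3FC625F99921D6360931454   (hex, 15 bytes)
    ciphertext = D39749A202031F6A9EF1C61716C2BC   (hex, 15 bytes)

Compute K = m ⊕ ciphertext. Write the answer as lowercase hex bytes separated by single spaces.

Since ciphertext = m ⊕ K, XORing both sides with m gives K = m ⊕ ciphertext.
242 ^ 211 =  33
211 ^ 151 =  68
254 ^  73 = 183
227 ^ 162 =  65
252 ^   2 = 254
 98 ^   3 =  97
 95 ^  31 =  64
153 ^ 106 = 243
146 ^ 158 =  12
 29 ^ 241 = 236
 99 ^ 198 = 165
 96 ^  23 = 119
147 ^  22 = 133
 20 ^ 194 = 214
 84 ^ 188 = 232

21 44 b7 41 fe 61 40 f3 0c ec a5 77 85 d6 e8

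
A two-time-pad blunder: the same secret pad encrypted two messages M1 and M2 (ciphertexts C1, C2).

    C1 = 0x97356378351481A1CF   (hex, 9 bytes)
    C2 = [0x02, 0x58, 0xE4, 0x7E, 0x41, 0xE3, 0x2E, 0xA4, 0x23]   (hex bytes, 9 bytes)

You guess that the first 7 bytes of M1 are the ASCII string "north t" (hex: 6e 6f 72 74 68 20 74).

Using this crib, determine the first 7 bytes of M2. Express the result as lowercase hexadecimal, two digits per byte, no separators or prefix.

fb02f5721cd7db

First, C1 ⊕ C2 = (M1 ⊕ K) ⊕ (M2 ⊕ K) = M1 ⊕ M2, so the key drops out. Then M2 = (M1 ⊕ M2) ⊕ M1 over the first 7 bytes.
byte 0: (97 XOR 02) XOR 6e = 95 XOR 6e = fb
byte 1: (35 XOR 58) XOR 6f = 6d XOR 6f = 02
byte 2: (63 XOR e4) XOR 72 = 87 XOR 72 = f5
byte 3: (78 XOR 7e) XOR 74 = 06 XOR 74 = 72
byte 4: (35 XOR 41) XOR 68 = 74 XOR 68 = 1c
byte 5: (14 XOR e3) XOR 20 = f7 XOR 20 = d7
byte 6: (81 XOR 2e) XOR 74 = af XOR 74 = db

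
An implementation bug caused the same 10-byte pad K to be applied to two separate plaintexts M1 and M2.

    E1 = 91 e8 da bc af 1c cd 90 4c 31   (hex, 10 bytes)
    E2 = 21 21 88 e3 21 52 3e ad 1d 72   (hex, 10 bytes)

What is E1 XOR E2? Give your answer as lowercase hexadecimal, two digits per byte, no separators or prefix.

E1 ⊕ E2 = (M1 ⊕ K) ⊕ (M2 ⊕ K) = M1 ⊕ M2 — the shared key cancels under XOR.
byte 0: 91 XOR 21 = b0
byte 1: e8 XOR 21 = c9
byte 2: da XOR 88 = 52
byte 3: bc XOR e3 = 5f
byte 4: af XOR 21 = 8e
byte 5: 1c XOR 52 = 4e
byte 6: cd XOR 3e = f3
byte 7: 90 XOR ad = 3d
byte 8: 4c XOR 1d = 51
byte 9: 31 XOR 72 = 43

b0c9525f8e4ef33d5143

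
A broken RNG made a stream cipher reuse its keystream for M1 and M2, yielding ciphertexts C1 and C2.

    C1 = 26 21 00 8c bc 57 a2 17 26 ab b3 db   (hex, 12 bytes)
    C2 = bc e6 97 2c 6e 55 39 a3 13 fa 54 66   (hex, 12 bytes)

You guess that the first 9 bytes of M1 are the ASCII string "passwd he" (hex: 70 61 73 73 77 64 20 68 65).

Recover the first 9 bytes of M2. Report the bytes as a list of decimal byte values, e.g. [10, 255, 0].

First, C1 ⊕ C2 = (M1 ⊕ K) ⊕ (M2 ⊕ K) = M1 ⊕ M2, so the key drops out. Then M2 = (M1 ⊕ M2) ⊕ M1 over the first 9 bytes.
byte 0: (26 ⊕ bc) ⊕ 70 = 9a ⊕ 70 = ea
byte 1: (21 ⊕ e6) ⊕ 61 = c7 ⊕ 61 = a6
byte 2: (00 ⊕ 97) ⊕ 73 = 97 ⊕ 73 = e4
byte 3: (8c ⊕ 2c) ⊕ 73 = a0 ⊕ 73 = d3
byte 4: (bc ⊕ 6e) ⊕ 77 = d2 ⊕ 77 = a5
byte 5: (57 ⊕ 55) ⊕ 64 = 02 ⊕ 64 = 66
byte 6: (a2 ⊕ 39) ⊕ 20 = 9b ⊕ 20 = bb
byte 7: (17 ⊕ a3) ⊕ 68 = b4 ⊕ 68 = dc
byte 8: (26 ⊕ 13) ⊕ 65 = 35 ⊕ 65 = 50

[234, 166, 228, 211, 165, 102, 187, 220, 80]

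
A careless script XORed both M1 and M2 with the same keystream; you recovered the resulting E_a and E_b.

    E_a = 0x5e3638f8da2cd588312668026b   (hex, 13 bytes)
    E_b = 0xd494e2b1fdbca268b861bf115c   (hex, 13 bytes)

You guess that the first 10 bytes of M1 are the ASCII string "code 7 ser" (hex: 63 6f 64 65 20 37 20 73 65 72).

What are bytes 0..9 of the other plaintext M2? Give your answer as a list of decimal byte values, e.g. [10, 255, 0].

[233, 205, 190, 44, 7, 167, 87, 147, 236, 53]

First, E_a ⊕ E_b = (M1 ⊕ K) ⊕ (M2 ⊕ K) = M1 ⊕ M2, so the key drops out. Then M2 = (M1 ⊕ M2) ⊕ M1 over the first 10 bytes.
byte 0: (5e ^ d4) ^ 63 = 8a ^ 63 = e9
byte 1: (36 ^ 94) ^ 6f = a2 ^ 6f = cd
byte 2: (38 ^ e2) ^ 64 = da ^ 64 = be
byte 3: (f8 ^ b1) ^ 65 = 49 ^ 65 = 2c
byte 4: (da ^ fd) ^ 20 = 27 ^ 20 = 07
byte 5: (2c ^ bc) ^ 37 = 90 ^ 37 = a7
byte 6: (d5 ^ a2) ^ 20 = 77 ^ 20 = 57
byte 7: (88 ^ 68) ^ 73 = e0 ^ 73 = 93
byte 8: (31 ^ b8) ^ 65 = 89 ^ 65 = ec
byte 9: (26 ^ 61) ^ 72 = 47 ^ 72 = 35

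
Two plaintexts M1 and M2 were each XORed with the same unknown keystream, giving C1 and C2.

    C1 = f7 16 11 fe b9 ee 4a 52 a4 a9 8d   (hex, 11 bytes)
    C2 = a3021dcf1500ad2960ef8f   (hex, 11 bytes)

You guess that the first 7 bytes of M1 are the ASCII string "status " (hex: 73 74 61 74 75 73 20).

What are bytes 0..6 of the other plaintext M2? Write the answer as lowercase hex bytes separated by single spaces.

27 60 6d 45 d9 9d c7

First, C1 ⊕ C2 = (M1 ⊕ K) ⊕ (M2 ⊕ K) = M1 ⊕ M2, so the key drops out. Then M2 = (M1 ⊕ M2) ⊕ M1 over the first 7 bytes.
byte 0: (f7 ⊕ a3) ⊕ 73 = 54 ⊕ 73 = 27
byte 1: (16 ⊕ 02) ⊕ 74 = 14 ⊕ 74 = 60
byte 2: (11 ⊕ 1d) ⊕ 61 = 0c ⊕ 61 = 6d
byte 3: (fe ⊕ cf) ⊕ 74 = 31 ⊕ 74 = 45
byte 4: (b9 ⊕ 15) ⊕ 75 = ac ⊕ 75 = d9
byte 5: (ee ⊕ 00) ⊕ 73 = ee ⊕ 73 = 9d
byte 6: (4a ⊕ ad) ⊕ 20 = e7 ⊕ 20 = c7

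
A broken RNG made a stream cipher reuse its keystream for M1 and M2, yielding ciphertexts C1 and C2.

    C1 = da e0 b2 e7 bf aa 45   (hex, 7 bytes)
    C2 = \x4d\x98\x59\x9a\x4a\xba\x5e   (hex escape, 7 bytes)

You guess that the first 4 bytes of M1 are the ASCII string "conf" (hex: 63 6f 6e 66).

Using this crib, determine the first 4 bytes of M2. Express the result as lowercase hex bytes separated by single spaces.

f4 17 85 1b

First, C1 ⊕ C2 = (M1 ⊕ K) ⊕ (M2 ⊕ K) = M1 ⊕ M2, so the key drops out. Then M2 = (M1 ⊕ M2) ⊕ M1 over the first 4 bytes.
byte 0: (da XOR 4d) XOR 63 = 97 XOR 63 = f4
byte 1: (e0 XOR 98) XOR 6f = 78 XOR 6f = 17
byte 2: (b2 XOR 59) XOR 6e = eb XOR 6e = 85
byte 3: (e7 XOR 9a) XOR 66 = 7d XOR 66 = 1b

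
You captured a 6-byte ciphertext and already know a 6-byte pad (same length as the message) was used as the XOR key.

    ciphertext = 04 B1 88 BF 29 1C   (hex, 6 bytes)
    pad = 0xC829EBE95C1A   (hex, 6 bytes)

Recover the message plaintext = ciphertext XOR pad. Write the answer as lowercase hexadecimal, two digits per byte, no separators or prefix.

cc9863567506

  4 XOR 200 = 204
177 XOR  41 = 152
136 XOR 235 =  99
191 XOR 233 =  86
 41 XOR  92 = 117
 28 XOR  26 =   6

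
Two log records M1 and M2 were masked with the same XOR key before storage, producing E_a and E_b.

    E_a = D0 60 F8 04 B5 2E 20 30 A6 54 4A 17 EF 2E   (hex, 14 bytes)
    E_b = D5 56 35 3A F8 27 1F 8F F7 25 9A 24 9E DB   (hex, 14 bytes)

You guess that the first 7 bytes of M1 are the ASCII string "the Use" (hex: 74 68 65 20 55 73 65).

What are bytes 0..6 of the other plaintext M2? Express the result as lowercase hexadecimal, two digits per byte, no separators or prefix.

715ea81e187a5a

First, E_a ⊕ E_b = (M1 ⊕ K) ⊕ (M2 ⊕ K) = M1 ⊕ M2, so the key drops out. Then M2 = (M1 ⊕ M2) ⊕ M1 over the first 7 bytes.
byte 0: (d0 XOR d5) XOR 74 = 05 XOR 74 = 71
byte 1: (60 XOR 56) XOR 68 = 36 XOR 68 = 5e
byte 2: (f8 XOR 35) XOR 65 = cd XOR 65 = a8
byte 3: (04 XOR 3a) XOR 20 = 3e XOR 20 = 1e
byte 4: (b5 XOR f8) XOR 55 = 4d XOR 55 = 18
byte 5: (2e XOR 27) XOR 73 = 09 XOR 73 = 7a
byte 6: (20 XOR 1f) XOR 65 = 3f XOR 65 = 5a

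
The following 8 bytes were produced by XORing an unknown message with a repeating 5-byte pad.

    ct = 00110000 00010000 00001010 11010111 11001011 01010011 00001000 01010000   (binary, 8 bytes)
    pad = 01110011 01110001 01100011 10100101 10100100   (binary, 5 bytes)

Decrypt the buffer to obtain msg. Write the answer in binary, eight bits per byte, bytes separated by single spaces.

01000011 01100001 01101001 01110010 01101111 00100000 01111001 00110011

The 5-byte key repeats, so the effective keystream is 73 71 63 a5 a4 73 71 63.
byte 0:  48 ⊕ 115 =  67
byte 1:  16 ⊕ 113 =  97
byte 2:  10 ⊕  99 = 105
byte 3: 215 ⊕ 165 = 114
byte 4: 203 ⊕ 164 = 111
byte 5:  83 ⊕ 115 =  32
byte 6:   8 ⊕ 113 = 121
byte 7:  80 ⊕  99 =  51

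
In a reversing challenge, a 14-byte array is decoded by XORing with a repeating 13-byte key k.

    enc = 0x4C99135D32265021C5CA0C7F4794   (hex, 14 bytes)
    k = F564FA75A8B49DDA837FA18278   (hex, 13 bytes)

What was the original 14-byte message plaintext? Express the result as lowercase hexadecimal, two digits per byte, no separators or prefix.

The 13-byte key repeats, so the effective keystream is f5 64 fa 75 a8 b4 9d da 83 7f a1 82 78 f5.
byte 0:  76 xor 245 = 185
byte 1: 153 xor 100 = 253
byte 2:  19 xor 250 = 233
byte 3:  93 xor 117 =  40
byte 4:  50 xor 168 = 154
byte 5:  38 xor 180 = 146
byte 6:  80 xor 157 = 205
byte 7:  33 xor 218 = 251
byte 8: 197 xor 131 =  70
byte 9: 202 xor 127 = 181
byte 10:  12 xor 161 = 173
byte 11: 127 xor 130 = 253
byte 12:  71 xor 120 =  63
byte 13: 148 xor 245 =  97

b9fde9289a92cdfb46b5adfd3f61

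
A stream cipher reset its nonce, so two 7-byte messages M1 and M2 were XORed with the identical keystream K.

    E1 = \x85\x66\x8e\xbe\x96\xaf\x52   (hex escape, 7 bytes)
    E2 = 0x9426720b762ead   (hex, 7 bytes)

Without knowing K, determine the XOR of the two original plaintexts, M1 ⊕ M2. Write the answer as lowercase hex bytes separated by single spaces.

11 40 fc b5 e0 81 ff

E1 ⊕ E2 = (M1 ⊕ K) ⊕ (M2 ⊕ K) = M1 ⊕ M2 — the shared key cancels under XOR.
85 ^ 94 = 11
66 ^ 26 = 40
8e ^ 72 = fc
be ^ 0b = b5
96 ^ 76 = e0
af ^ 2e = 81
52 ^ ad = ff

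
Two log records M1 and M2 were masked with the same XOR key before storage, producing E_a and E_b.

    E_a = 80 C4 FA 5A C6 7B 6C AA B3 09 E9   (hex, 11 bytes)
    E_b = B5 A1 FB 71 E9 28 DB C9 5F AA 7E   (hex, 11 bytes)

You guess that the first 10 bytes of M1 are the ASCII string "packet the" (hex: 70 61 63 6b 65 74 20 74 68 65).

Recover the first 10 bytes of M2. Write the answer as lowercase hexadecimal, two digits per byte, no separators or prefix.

450462404a27971784c6

First, E_a ⊕ E_b = (M1 ⊕ K) ⊕ (M2 ⊕ K) = M1 ⊕ M2, so the key drops out. Then M2 = (M1 ⊕ M2) ⊕ M1 over the first 10 bytes.
byte 0: (80 ⊕ b5) ⊕ 70 = 35 ⊕ 70 = 45
byte 1: (c4 ⊕ a1) ⊕ 61 = 65 ⊕ 61 = 04
byte 2: (fa ⊕ fb) ⊕ 63 = 01 ⊕ 63 = 62
byte 3: (5a ⊕ 71) ⊕ 6b = 2b ⊕ 6b = 40
byte 4: (c6 ⊕ e9) ⊕ 65 = 2f ⊕ 65 = 4a
byte 5: (7b ⊕ 28) ⊕ 74 = 53 ⊕ 74 = 27
byte 6: (6c ⊕ db) ⊕ 20 = b7 ⊕ 20 = 97
byte 7: (aa ⊕ c9) ⊕ 74 = 63 ⊕ 74 = 17
byte 8: (b3 ⊕ 5f) ⊕ 68 = ec ⊕ 68 = 84
byte 9: (09 ⊕ aa) ⊕ 65 = a3 ⊕ 65 = c6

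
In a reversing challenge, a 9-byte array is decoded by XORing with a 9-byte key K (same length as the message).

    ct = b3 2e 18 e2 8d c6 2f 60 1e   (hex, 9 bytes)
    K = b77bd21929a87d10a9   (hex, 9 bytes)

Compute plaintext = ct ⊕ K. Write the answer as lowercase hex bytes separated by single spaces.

XOR is its own inverse, so applying the key byte-wise gives the result directly.
b3 ⊕ b7 = 04
2e ⊕ 7b = 55
18 ⊕ d2 = ca
e2 ⊕ 19 = fb
8d ⊕ 29 = a4
c6 ⊕ a8 = 6e
2f ⊕ 7d = 52
60 ⊕ 10 = 70
1e ⊕ a9 = b7

04 55 ca fb a4 6e 52 70 b7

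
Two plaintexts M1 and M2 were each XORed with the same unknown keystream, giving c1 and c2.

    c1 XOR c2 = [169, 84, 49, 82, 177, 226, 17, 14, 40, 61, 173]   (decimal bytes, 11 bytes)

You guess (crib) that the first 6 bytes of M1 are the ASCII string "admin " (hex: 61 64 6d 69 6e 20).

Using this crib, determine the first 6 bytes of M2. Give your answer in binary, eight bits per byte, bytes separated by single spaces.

11001000 00110000 01011100 00111011 11011111 11000010

Since c1 ⊕ c2 = M1 ⊕ M2, XORing with the guessed M1 bytes yields the corresponding M2 bytes: M2 = (c1 ⊕ c2) ⊕ M1.
byte 0: a9 ^ 61 = c8
byte 1: 54 ^ 64 = 30
byte 2: 31 ^ 6d = 5c
byte 3: 52 ^ 69 = 3b
byte 4: b1 ^ 6e = df
byte 5: e2 ^ 20 = c2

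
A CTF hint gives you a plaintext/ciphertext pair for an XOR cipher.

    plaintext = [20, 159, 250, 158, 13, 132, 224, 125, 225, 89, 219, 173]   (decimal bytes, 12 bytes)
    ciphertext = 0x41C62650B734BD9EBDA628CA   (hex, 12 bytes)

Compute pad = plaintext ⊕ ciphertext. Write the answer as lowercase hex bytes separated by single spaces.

Since ciphertext = plaintext ⊕ pad, XORing both sides with plaintext gives pad = plaintext ⊕ ciphertext.
byte 0: 14 ⊕ 41 = 55
byte 1: 9f ⊕ c6 = 59
byte 2: fa ⊕ 26 = dc
byte 3: 9e ⊕ 50 = ce
byte 4: 0d ⊕ b7 = ba
byte 5: 84 ⊕ 34 = b0
byte 6: e0 ⊕ bd = 5d
byte 7: 7d ⊕ 9e = e3
byte 8: e1 ⊕ bd = 5c
byte 9: 59 ⊕ a6 = ff
byte 10: db ⊕ 28 = f3
byte 11: ad ⊕ ca = 67

55 59 dc ce ba b0 5d e3 5c ff f3 67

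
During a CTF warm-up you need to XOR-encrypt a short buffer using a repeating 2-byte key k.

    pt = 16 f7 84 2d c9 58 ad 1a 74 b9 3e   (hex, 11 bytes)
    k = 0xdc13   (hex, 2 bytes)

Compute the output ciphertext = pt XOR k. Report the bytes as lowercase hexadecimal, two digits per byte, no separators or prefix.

The 2-byte key repeats, so the effective keystream is dc 13 dc 13 dc 13 dc 13 dc 13 dc.
byte 0: 16 xor dc = ca
byte 1: f7 xor 13 = e4
byte 2: 84 xor dc = 58
byte 3: 2d xor 13 = 3e
byte 4: c9 xor dc = 15
byte 5: 58 xor 13 = 4b
byte 6: ad xor dc = 71
byte 7: 1a xor 13 = 09
byte 8: 74 xor dc = a8
byte 9: b9 xor 13 = aa
byte 10: 3e xor dc = e2

cae4583e154b7109a8aae2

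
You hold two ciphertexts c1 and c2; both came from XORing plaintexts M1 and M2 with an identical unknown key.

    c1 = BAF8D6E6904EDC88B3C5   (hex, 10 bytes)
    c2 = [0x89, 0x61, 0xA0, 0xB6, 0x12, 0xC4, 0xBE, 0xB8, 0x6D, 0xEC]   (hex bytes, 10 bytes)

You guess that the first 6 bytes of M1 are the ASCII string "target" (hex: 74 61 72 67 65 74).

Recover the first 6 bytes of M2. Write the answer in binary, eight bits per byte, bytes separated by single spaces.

First, c1 ⊕ c2 = (M1 ⊕ K) ⊕ (M2 ⊕ K) = M1 ⊕ M2, so the key drops out. Then M2 = (M1 ⊕ M2) ⊕ M1 over the first 6 bytes.
byte 0: (ba ^ 89) ^ 74 = 33 ^ 74 = 47
byte 1: (f8 ^ 61) ^ 61 = 99 ^ 61 = f8
byte 2: (d6 ^ a0) ^ 72 = 76 ^ 72 = 04
byte 3: (e6 ^ b6) ^ 67 = 50 ^ 67 = 37
byte 4: (90 ^ 12) ^ 65 = 82 ^ 65 = e7
byte 5: (4e ^ c4) ^ 74 = 8a ^ 74 = fe

01000111 11111000 00000100 00110111 11100111 11111110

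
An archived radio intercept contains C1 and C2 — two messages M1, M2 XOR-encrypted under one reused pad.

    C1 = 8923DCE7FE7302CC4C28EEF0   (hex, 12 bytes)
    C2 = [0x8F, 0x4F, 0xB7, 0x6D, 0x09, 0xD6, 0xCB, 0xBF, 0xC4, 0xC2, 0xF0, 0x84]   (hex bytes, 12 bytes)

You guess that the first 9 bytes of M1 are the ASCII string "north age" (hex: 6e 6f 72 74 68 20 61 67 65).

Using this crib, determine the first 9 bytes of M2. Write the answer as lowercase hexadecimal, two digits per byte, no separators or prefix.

680319fe9f85a814ed

First, C1 ⊕ C2 = (M1 ⊕ K) ⊕ (M2 ⊕ K) = M1 ⊕ M2, so the key drops out. Then M2 = (M1 ⊕ M2) ⊕ M1 over the first 9 bytes.
byte 0: (89 ⊕ 8f) ⊕ 6e = 06 ⊕ 6e = 68
byte 1: (23 ⊕ 4f) ⊕ 6f = 6c ⊕ 6f = 03
byte 2: (dc ⊕ b7) ⊕ 72 = 6b ⊕ 72 = 19
byte 3: (e7 ⊕ 6d) ⊕ 74 = 8a ⊕ 74 = fe
byte 4: (fe ⊕ 09) ⊕ 68 = f7 ⊕ 68 = 9f
byte 5: (73 ⊕ d6) ⊕ 20 = a5 ⊕ 20 = 85
byte 6: (02 ⊕ cb) ⊕ 61 = c9 ⊕ 61 = a8
byte 7: (cc ⊕ bf) ⊕ 67 = 73 ⊕ 67 = 14
byte 8: (4c ⊕ c4) ⊕ 65 = 88 ⊕ 65 = ed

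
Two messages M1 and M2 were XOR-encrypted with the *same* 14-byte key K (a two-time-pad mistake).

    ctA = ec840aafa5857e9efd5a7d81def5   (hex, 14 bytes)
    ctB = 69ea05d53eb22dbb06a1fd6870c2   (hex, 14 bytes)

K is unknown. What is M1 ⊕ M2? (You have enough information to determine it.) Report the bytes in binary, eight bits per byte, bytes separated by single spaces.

ctA ⊕ ctB = (M1 ⊕ K) ⊕ (M2 ⊕ K) = M1 ⊕ M2 — the shared key cancels under XOR.
ec XOR 69 = 85
84 XOR ea = 6e
0a XOR 05 = 0f
af XOR d5 = 7a
a5 XOR 3e = 9b
85 XOR b2 = 37
7e XOR 2d = 53
9e XOR bb = 25
fd XOR 06 = fb
5a XOR a1 = fb
7d XOR fd = 80
81 XOR 68 = e9
de XOR 70 = ae
f5 XOR c2 = 37

10000101 01101110 00001111 01111010 10011011 00110111 01010011 00100101 11111011 11111011 10000000 11101001 10101110 00110111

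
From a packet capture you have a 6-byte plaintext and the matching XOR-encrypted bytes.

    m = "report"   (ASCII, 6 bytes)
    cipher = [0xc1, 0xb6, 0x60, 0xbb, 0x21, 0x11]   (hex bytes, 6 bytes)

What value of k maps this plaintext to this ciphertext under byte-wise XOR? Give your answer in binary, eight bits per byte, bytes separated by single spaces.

10110011 11010011 00010000 11010100 01010011 01100101

Since cipher = m ⊕ k, XORing both sides with m gives k = m ⊕ cipher.
114 ⊕ 193 = 179
101 ⊕ 182 = 211
112 ⊕  96 =  16
111 ⊕ 187 = 212
114 ⊕  33 =  83
116 ⊕  17 = 101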